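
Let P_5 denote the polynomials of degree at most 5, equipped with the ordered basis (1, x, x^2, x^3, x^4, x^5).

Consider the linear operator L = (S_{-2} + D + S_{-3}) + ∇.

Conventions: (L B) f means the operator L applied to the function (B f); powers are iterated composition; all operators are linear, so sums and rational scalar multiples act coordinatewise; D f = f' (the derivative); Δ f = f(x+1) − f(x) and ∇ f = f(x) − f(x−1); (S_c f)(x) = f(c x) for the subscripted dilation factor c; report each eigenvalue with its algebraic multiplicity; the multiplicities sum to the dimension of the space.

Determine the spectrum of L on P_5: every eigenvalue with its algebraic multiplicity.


image of 1: 2
image of x: -5x + 2
image of x^2: 13x^2 + 4x - 1
image of x^3: -35x^3 + 6x^2 - 3x + 1
image of x^4: 97x^4 + 8x^3 - 6x^2 + 4x - 1
image of x^5: -275x^5 + 10x^4 - 10x^3 + 10x^2 - 5x + 1
the matrix is upper triangular; its diagonal is (2, -5, 13, -35, 97, -275)
for a triangular matrix the eigenvalues are the diagonal entries, with algebraic multiplicity their repetition count

λ = -275 (multiplicity 1), λ = -35 (multiplicity 1), λ = -5 (multiplicity 1), λ = 2 (multiplicity 1), λ = 13 (multiplicity 1), λ = 97 (multiplicity 1)


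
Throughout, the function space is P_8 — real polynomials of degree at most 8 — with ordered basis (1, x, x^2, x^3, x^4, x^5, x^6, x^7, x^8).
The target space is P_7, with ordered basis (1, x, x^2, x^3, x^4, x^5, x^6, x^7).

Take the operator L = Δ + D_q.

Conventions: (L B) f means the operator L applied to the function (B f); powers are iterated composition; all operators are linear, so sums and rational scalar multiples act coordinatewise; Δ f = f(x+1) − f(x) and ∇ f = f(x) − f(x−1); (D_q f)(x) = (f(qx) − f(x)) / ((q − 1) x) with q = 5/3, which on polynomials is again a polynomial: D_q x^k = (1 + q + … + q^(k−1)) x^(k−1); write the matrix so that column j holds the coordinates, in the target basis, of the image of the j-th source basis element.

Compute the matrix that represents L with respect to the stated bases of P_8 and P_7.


the matrix is [[0, 2, 1, 1, 1, 1, 1, 1, 1]; [0, 0, 14/3, 3, 4, 5, 6, 7, 8]; [0, 0, 0, 76/9, 6, 10, 15, 21, 28]; [0, 0, 0, 0, 380/27, 10, 20, 35, 56]; [0, 0, 0, 0, 0, 1846/81, 15, 35, 70]; [0, 0, 0, 0, 0, 0, 8906/243, 21, 56]; [0, 0, 0, 0, 0, 0, 0, 43072/729, 28]; [0, 0, 0, 0, 0, 0, 0, 0, 209528/2187]] (rows listed top to bottom)

image of 1: 0
image of x: 2
image of x^2: (14/3)x + 1
image of x^3: (76/9)x^2 + 3x + 1
image of x^4: (380/27)x^3 + 6x^2 + 4x + 1
image of x^5: (1846/81)x^4 + 10x^3 + 10x^2 + 5x + 1
image of x^6: (8906/243)x^5 + 15x^4 + 20x^3 + 15x^2 + 6x + 1
image of x^7: (43072/729)x^6 + 21x^5 + 35x^4 + 35x^3 + 21x^2 + 7x + 1
image of x^8: (209528/2187)x^7 + 28x^6 + 56x^5 + 70x^4 + 56x^3 + 28x^2 + 8x + 1
each image's coordinates form column j of the matrix


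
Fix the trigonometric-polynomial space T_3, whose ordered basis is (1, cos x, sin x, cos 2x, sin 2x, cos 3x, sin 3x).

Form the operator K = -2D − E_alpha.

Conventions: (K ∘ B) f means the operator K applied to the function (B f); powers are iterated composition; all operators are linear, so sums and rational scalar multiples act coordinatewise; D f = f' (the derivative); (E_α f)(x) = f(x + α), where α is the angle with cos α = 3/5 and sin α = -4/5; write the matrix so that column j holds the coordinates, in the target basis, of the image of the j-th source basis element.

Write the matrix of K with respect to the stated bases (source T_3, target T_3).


image of 1: -1
image of cos x: -(3/5)cos x + (6/5)sin x
image of sin x: -(6/5)cos x - (3/5)sin x
image of cos 2x: (7/25)cos 2x + (76/25)sin 2x
image of sin 2x: -(76/25)cos 2x + (7/25)sin 2x
image of cos 3x: (117/125)cos 3x + (706/125)sin 3x
image of sin 3x: -(706/125)cos 3x + (117/125)sin 3x
each image's coordinates form column j of the matrix

the matrix is [[-1, 0, 0, 0, 0, 0, 0]; [0, -3/5, -6/5, 0, 0, 0, 0]; [0, 6/5, -3/5, 0, 0, 0, 0]; [0, 0, 0, 7/25, -76/25, 0, 0]; [0, 0, 0, 76/25, 7/25, 0, 0]; [0, 0, 0, 0, 0, 117/125, -706/125]; [0, 0, 0, 0, 0, 706/125, 117/125]] (rows listed top to bottom)


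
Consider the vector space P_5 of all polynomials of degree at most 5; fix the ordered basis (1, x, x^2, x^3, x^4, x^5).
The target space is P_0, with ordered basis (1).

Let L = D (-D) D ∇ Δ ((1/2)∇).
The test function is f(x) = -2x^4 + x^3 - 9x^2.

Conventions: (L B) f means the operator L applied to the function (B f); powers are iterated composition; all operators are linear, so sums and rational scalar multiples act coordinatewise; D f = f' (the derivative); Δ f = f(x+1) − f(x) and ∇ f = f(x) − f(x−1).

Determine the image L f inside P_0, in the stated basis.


the image equals g(x) = 0

∇ f = -8x^3 + 15x^2 - 29x + 12
((1/2)∇) f = -4x^3 + (15/2)x^2 - (29/2)x + 6
Δ ((1/2)∇) f = -12x^2 + 3x - 11
∇ Δ ((1/2)∇) f = -24x + 15
D (∇ Δ) ((1/2)∇) f = -24
D D (∇ Δ) ((1/2)∇) f = 0
(-D) D (∇ Δ) ((1/2)∇) f = 0
D (-D) D (∇ Δ) ((1/2)∇) f = 0


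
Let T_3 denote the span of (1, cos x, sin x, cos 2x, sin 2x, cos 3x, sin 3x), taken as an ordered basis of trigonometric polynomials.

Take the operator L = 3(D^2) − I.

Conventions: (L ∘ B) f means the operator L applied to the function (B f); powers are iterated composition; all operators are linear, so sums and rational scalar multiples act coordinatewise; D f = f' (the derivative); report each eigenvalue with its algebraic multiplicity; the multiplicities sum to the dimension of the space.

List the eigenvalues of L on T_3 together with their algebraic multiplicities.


λ = -28 (multiplicity 2), λ = -13 (multiplicity 2), λ = -4 (multiplicity 2), λ = -1 (multiplicity 1)

image of 1: -1
image of cos x: -4cos x
image of sin x: -4sin x
image of cos 2x: -13cos 2x
image of sin 2x: -13sin 2x
image of cos 3x: -28cos 3x
image of sin 3x: -28sin 3x
the matrix is diagonal; its diagonal is (-1, -4, -4, -13, -13, -28, -28)
for a triangular matrix the eigenvalues are the diagonal entries, with algebraic multiplicity their repetition count


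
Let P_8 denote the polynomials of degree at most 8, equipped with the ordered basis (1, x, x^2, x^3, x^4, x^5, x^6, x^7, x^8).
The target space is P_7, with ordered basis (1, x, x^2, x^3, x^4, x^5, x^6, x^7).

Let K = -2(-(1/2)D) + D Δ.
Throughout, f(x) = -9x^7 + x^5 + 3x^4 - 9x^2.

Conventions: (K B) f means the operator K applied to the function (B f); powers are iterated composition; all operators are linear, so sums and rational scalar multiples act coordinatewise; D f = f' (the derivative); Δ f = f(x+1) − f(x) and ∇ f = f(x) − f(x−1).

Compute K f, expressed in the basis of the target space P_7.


g(x) = -63x^6 - 378x^5 - 940x^4 - 1228x^3 - 879x^2 - 340x - 64

D f = -63x^6 + 5x^4 + 12x^3 - 18x
(-(1/2)D) f = (63/2)x^6 - (5/2)x^4 - 6x^3 + 9x
(-2(-(1/2)D)) f = -63x^6 + 5x^4 + 12x^3 - 18x
Δ f = -63x^6 - 189x^5 - 310x^4 - 293x^3 - 161x^2 - 64x - 14
D Δ f = -378x^5 - 945x^4 - 1240x^3 - 879x^2 - 322x - 64
(-2(-(1/2)D) + D Δ) f = -63x^6 - 378x^5 - 940x^4 - 1228x^3 - 879x^2 - 340x - 64


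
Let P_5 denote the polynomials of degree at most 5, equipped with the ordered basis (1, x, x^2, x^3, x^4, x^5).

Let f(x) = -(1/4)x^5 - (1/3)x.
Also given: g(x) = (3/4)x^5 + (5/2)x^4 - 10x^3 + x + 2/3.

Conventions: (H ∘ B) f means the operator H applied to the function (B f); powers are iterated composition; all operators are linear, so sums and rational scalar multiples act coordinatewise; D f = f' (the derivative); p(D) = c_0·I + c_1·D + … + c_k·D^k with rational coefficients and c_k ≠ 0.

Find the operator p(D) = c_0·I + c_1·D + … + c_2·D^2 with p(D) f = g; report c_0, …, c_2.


c_0 = -3, c_1 = -2, c_2 = 2

D^0 f = -(1/4)x^5 - (1/3)x
D^1 f = -(5/4)x^4 - 1/3
D^2 f = -5x^3
matching coefficients of g against c_0 f + c_1 Df + … from the top degree down determines the c_i
solution: c_0 = -3, c_1 = -2, c_2 = 2


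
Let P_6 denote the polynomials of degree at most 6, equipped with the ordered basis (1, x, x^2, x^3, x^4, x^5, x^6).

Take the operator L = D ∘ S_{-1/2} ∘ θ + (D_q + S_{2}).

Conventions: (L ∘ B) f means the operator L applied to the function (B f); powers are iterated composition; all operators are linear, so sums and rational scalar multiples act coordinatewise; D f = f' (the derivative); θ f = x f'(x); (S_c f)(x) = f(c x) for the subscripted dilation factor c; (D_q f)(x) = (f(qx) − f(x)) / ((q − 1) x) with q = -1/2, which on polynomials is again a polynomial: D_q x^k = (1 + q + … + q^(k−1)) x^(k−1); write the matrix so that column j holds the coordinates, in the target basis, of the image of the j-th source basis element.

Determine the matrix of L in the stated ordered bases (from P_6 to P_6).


image of 1: 1
image of x: 2x + 1/2
image of x^2: 4x^2 + (3/2)x
image of x^3: 8x^3 - (3/8)x^2
image of x^4: 16x^4 + (13/8)x^3
image of x^5: 32x^5 - (3/32)x^4
image of x^6: 64x^6 + (39/32)x^5
each image's coordinates form column j of the matrix

the matrix is [[1, 1/2, 0, 0, 0, 0, 0]; [0, 2, 3/2, 0, 0, 0, 0]; [0, 0, 4, -3/8, 0, 0, 0]; [0, 0, 0, 8, 13/8, 0, 0]; [0, 0, 0, 0, 16, -3/32, 0]; [0, 0, 0, 0, 0, 32, 39/32]; [0, 0, 0, 0, 0, 0, 64]] (rows listed top to bottom)


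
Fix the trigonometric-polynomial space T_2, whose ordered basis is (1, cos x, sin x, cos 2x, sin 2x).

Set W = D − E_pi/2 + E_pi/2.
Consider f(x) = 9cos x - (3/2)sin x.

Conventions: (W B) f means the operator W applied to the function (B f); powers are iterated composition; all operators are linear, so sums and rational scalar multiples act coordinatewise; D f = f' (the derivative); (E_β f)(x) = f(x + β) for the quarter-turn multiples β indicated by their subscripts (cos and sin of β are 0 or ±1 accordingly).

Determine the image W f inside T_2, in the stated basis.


D f = -(3/2)cos x - 9sin x
E_pi/2 f = -(3/2)cos x - 9sin x
(-E_pi/2) f = (3/2)cos x + 9sin x
E_pi/2 f = -(3/2)cos x - 9sin x
(D − E_pi/2 + E_pi/2) f = -(3/2)cos x - 9sin x

the image equals g(x) = -(3/2)cos x - 9sin x


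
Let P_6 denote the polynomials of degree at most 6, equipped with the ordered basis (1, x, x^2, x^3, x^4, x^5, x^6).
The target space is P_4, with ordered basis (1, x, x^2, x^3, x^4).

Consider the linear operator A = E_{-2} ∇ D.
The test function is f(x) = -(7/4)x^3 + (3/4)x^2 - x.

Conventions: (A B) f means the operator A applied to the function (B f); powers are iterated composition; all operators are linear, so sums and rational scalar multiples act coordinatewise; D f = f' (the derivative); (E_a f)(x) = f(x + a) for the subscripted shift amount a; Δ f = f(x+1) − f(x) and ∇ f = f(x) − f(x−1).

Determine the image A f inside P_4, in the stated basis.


g(x) = -(21/2)x + 111/4

D f = -(21/4)x^2 + (3/2)x - 1
∇ D f = -(21/2)x + 27/4
E_{-2} (∇ D) f = -(21/2)x + 111/4


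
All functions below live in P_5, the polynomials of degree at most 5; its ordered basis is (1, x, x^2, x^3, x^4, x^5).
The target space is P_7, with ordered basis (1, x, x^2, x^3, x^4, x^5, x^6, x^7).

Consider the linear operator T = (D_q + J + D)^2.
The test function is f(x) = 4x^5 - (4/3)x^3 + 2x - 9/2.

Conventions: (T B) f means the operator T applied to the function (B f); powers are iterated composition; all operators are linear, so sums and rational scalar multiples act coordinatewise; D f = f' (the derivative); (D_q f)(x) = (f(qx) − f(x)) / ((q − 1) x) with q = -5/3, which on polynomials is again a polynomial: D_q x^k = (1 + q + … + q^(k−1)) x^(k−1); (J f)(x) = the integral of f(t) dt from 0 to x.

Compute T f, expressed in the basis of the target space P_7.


D_q f = (1684/81)x^4 - (76/27)x^2 + 2
J f = (2/3)x^6 - (1/3)x^4 + x^2 - (9/2)x
D f = 20x^4 - 4x^2 + 2
(D_q + J + D) f = (2/3)x^6 + (3277/81)x^4 - (157/27)x^2 - (9/2)x + 4
D_q (D_q + J + D) f = -(3724/729)x^5 - (222836/2187)x^3 + (314/81)x - 9/2
J (D_q + J + D) f = (2/21)x^7 + (3277/405)x^5 - (157/81)x^3 - (9/4)x^2 + 4x
D (D_q + J + D) f = 4x^5 + (13108/81)x^3 - (314/27)x - 9/2
(D_q + J + D) (D_q + J + D) f = (2/21)x^7 + (25453/3645)x^5 + (126841/2187)x^3 - (9/4)x^2 - (304/81)x - 9

g(x) = (2/21)x^7 + (25453/3645)x^5 + (126841/2187)x^3 - (9/4)x^2 - (304/81)x - 9


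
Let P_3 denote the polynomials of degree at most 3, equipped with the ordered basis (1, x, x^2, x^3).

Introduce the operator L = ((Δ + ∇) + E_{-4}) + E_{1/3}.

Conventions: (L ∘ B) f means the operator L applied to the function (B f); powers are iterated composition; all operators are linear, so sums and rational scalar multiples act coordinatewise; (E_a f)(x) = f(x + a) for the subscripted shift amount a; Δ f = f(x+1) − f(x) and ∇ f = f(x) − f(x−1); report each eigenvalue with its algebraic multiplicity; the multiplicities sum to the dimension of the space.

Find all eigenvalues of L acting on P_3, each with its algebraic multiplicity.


image of 1: 2
image of x: 2x - 5/3
image of x^2: 2x^2 - (10/3)x + 145/9
image of x^3: 2x^3 - 5x^2 + (145/3)x - 1673/27
the matrix is upper triangular; its diagonal is (2, 2, 2, 2)
for a triangular matrix the eigenvalues are the diagonal entries, with algebraic multiplicity their repetition count

λ = 2 (multiplicity 4)


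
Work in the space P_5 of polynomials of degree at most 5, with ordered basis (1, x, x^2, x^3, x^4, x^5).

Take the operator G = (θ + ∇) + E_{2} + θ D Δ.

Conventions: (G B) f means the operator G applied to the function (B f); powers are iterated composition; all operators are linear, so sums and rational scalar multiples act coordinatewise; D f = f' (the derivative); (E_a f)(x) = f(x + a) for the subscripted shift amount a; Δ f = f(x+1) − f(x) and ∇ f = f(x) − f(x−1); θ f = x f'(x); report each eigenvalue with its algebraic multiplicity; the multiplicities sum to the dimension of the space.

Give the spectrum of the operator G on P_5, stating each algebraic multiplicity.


image of 1: 1
image of x: 2x + 3
image of x^2: 3x^2 + 6x + 3
image of x^3: 4x^3 + 9x^2 + 15x + 9
image of x^4: 5x^4 + 12x^3 + 42x^2 + 48x + 15
image of x^5: 6x^5 + 15x^4 + 90x^3 + 150x^2 + 95x + 33
the matrix is upper triangular; its diagonal is (1, 2, 3, 4, 5, 6)
for a triangular matrix the eigenvalues are the diagonal entries, with algebraic multiplicity their repetition count

λ = 1 (multiplicity 1), λ = 2 (multiplicity 1), λ = 3 (multiplicity 1), λ = 4 (multiplicity 1), λ = 5 (multiplicity 1), λ = 6 (multiplicity 1)


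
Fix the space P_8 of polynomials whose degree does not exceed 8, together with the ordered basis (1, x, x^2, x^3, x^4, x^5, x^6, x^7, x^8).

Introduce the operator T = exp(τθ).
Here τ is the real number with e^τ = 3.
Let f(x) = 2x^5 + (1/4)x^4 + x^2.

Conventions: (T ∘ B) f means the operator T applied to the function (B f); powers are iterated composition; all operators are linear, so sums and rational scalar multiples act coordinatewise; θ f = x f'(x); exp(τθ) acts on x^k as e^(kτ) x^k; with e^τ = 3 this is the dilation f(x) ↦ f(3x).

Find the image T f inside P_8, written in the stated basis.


the result is g(x) = 486x^5 + (81/4)x^4 + 9x^2

exp(τθ) x^k = e^(kτ) x^k; with e^τ = 3 this sends x^k to 3^k x^k
x^2 ↦ 9 x^2
x^4 ↦ 81 x^4
x^5 ↦ 243 x^5
applying this coordinatewise to f: exp(τθ) f = 486x^5 + (81/4)x^4 + 9x^2


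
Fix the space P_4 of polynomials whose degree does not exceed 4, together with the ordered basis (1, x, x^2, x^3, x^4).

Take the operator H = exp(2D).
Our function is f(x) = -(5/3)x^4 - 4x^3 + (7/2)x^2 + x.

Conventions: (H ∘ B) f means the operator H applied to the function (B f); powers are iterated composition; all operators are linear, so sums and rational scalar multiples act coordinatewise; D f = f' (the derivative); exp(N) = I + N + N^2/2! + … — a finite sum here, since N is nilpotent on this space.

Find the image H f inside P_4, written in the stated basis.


order-1 term: -(40/3)x^3 - 24x^2 + 14x + 2
order-2 term: -40x^2 - 48x + 14
order-3 term: -(160/3)x - 32
order-4 term: -80/3
the series for exp(2D) f terminates at order 4
exp(2D) f = -(5/3)x^4 - (52/3)x^3 - (121/2)x^2 - (259/3)x - 128/3

the result is g(x) = -(5/3)x^4 - (52/3)x^3 - (121/2)x^2 - (259/3)x - 128/3


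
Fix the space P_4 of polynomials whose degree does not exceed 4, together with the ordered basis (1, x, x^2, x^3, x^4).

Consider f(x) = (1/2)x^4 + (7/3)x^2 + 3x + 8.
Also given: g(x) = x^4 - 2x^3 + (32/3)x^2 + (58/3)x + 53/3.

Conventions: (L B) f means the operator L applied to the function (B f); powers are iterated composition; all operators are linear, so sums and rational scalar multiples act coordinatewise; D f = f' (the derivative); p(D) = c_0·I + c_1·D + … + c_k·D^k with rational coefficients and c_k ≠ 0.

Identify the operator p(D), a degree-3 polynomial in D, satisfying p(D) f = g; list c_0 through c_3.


D^0 f = (1/2)x^4 + (7/3)x^2 + 3x + 8
D^1 f = 2x^3 + (14/3)x + 3
D^2 f = 6x^2 + 14/3
D^3 f = 12x
matching coefficients of g against c_0 f + c_1 Df + … from the top degree down determines the c_i
solution: c_0 = 2, c_1 = -1, c_2 = 1, c_3 = 3/2

p(D) = 2·I − D + D^2 + (3/2)·D^3, i.e. c_0 = 2, c_1 = -1, c_2 = 1, c_3 = 3/2


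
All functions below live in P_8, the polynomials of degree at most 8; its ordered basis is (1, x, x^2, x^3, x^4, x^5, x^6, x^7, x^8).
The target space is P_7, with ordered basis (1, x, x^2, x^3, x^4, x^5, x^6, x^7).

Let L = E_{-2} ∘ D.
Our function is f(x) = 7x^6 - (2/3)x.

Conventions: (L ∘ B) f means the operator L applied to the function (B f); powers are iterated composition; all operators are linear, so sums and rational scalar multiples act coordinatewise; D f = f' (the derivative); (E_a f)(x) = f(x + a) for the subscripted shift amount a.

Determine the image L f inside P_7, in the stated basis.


D f = 42x^5 - 2/3
E_{-2} D f = 42x^5 - 420x^4 + 1680x^3 - 3360x^2 + 3360x - 4034/3

the result is g(x) = 42x^5 - 420x^4 + 1680x^3 - 3360x^2 + 3360x - 4034/3


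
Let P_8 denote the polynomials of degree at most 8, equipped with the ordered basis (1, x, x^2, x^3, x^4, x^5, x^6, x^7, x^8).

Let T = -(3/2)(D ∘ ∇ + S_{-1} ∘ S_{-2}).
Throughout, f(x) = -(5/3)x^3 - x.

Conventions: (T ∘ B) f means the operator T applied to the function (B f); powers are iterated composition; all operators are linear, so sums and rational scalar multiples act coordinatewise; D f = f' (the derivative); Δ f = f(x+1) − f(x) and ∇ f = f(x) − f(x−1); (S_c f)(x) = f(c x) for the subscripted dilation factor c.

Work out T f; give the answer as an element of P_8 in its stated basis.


the result is g(x) = 20x^3 + 18x - 15/2

∇ f = -5x^2 + 5x - 8/3
D ∇ f = -10x + 5
S_{-2} f = (40/3)x^3 + 2x
S_{-1} S_{-2} f = -(40/3)x^3 - 2x
(D ∘ ∇ + S_{-1} ∘ S_{-2}) f = -(40/3)x^3 - 12x + 5
(-(3/2)(D ∘ ∇ + S_{-1} ∘ S_{-2})) f = 20x^3 + 18x - 15/2


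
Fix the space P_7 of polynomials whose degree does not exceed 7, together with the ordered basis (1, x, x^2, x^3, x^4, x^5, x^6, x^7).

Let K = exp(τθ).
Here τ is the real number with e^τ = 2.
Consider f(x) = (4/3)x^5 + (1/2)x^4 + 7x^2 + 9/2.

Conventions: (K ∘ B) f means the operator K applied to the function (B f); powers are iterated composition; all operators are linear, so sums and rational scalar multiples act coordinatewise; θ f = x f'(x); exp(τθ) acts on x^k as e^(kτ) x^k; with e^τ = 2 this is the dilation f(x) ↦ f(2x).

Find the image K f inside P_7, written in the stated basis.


exp(τθ) x^k = e^(kτ) x^k; with e^τ = 2 this sends x^k to 2^k x^k
x^2 ↦ 4 x^2
x^4 ↦ 16 x^4
x^5 ↦ 32 x^5
applying this coordinatewise to f: exp(τθ) f = (128/3)x^5 + 8x^4 + 28x^2 + 9/2

the result is g(x) = (128/3)x^5 + 8x^4 + 28x^2 + 9/2


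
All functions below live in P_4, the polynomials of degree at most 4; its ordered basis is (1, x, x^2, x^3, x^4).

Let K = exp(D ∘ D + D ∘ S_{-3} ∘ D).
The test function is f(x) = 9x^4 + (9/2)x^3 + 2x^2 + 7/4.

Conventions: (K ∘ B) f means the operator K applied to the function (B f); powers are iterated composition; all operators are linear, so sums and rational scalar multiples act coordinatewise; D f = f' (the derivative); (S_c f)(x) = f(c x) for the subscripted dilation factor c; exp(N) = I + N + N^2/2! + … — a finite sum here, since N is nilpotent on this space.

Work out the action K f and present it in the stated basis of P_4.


order-1 term: -2808x^2 + 270x - 8
order-2 term: 5616
the series for exp(D ∘ D + D ∘ S_{-3} ∘ D) f terminates at order 2
exp(D ∘ D + D ∘ S_{-3} ∘ D) f = 9x^4 + (9/2)x^3 - 2806x^2 + 270x + 22439/4

the result is g(x) = 9x^4 + (9/2)x^3 - 2806x^2 + 270x + 22439/4


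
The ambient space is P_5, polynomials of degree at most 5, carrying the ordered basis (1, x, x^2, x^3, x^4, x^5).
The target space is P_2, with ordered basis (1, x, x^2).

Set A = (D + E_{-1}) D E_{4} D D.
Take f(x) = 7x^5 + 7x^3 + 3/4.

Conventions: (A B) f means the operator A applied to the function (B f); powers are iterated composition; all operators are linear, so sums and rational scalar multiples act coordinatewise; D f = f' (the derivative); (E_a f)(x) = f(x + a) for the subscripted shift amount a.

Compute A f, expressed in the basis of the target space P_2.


D f = 35x^4 + 21x^2
D D f = 140x^3 + 42x
E_{4} D D f = 140x^3 + 1680x^2 + 6762x + 9128
D (E_{4} D D) f = 420x^2 + 3360x + 6762
D D (E_{4} D D) f = 840x + 3360
E_{-1} D (E_{4} D D) f = 420x^2 + 2520x + 3822
(D + E_{-1}) D (E_{4} D D) f = 420x^2 + 3360x + 7182

g(x) = 420x^2 + 3360x + 7182


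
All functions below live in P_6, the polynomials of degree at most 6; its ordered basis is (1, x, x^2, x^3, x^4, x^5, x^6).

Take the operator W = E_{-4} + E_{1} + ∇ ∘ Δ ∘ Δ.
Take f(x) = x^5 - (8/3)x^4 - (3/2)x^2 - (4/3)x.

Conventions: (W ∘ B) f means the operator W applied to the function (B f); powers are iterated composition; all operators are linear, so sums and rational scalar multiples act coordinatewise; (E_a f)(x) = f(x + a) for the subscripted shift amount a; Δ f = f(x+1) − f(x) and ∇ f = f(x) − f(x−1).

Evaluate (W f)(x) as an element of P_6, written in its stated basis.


g(x) = 2x^5 - (61/3)x^4 + 202x^3 - 845x^2 + (5878/3)x - 10391/6

E_{-4} f = x^5 - (68/3)x^4 + (608/3)x^3 - (1795/2)x^2 + (5920/3)x - 5176/3
E_{1} f = x^5 + (7/3)x^4 - (2/3)x^3 - (15/2)x^2 - 10x - 9/2
Δ f = 5x^4 - (2/3)x^3 - 6x^2 - (26/3)x - 9/2
Δ Δ f = 20x^3 + 28x^2 + 6x - 31/3
∇ Δ Δ f = 60x^2 - 4x - 2
(E_{-4} + E_{1} + ∇ ∘ Δ ∘ Δ) f = 2x^5 - (61/3)x^4 + 202x^3 - 845x^2 + (5878/3)x - 10391/6


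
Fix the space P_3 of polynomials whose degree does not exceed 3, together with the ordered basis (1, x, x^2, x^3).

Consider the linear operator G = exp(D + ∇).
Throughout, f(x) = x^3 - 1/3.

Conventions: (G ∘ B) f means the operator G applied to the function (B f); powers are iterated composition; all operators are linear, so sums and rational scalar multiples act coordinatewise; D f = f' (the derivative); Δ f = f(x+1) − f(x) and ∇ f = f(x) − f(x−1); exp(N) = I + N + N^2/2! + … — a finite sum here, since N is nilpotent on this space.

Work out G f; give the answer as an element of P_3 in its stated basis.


order-1 term: 6x^2 - 3x + 1
order-2 term: 12x - 6
order-3 term: 8
the series for exp(D + ∇) f terminates at order 3
exp(D + ∇) f = x^3 + 6x^2 + 9x + 8/3

g(x) = x^3 + 6x^2 + 9x + 8/3


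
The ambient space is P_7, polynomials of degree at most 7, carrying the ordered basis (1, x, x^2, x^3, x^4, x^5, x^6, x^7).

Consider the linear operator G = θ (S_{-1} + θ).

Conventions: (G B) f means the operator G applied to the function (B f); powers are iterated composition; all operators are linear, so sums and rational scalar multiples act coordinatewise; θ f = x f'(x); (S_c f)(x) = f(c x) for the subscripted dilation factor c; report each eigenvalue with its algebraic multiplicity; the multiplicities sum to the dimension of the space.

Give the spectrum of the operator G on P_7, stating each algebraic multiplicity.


image of 1: 0
image of x: 0
image of x^2: 6x^2
image of x^3: 6x^3
image of x^4: 20x^4
image of x^5: 20x^5
image of x^6: 42x^6
image of x^7: 42x^7
the matrix is upper triangular; its diagonal is (0, 0, 6, 6, 20, 20, 42, 42)
for a triangular matrix the eigenvalues are the diagonal entries, with algebraic multiplicity their repetition count

λ = 0 (multiplicity 2), λ = 6 (multiplicity 2), λ = 20 (multiplicity 2), λ = 42 (multiplicity 2)


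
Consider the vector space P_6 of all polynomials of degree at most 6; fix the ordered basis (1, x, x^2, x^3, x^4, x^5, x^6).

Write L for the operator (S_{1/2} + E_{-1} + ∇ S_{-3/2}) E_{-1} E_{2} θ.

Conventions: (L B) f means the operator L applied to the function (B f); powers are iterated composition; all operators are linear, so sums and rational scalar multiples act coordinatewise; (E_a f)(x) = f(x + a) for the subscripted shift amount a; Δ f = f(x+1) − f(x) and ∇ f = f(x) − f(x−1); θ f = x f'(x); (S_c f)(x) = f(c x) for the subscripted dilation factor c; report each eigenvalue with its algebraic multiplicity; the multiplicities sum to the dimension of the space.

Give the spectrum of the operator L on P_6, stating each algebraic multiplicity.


image of 1: 0
image of x: (3/2)x - 1/2
image of x^2: (5/2)x^2 + 11x - 17/2
image of x^3: (27/8)x^3 - (225/8)x^2 + (603/8)x - 327/8
image of x^4: (17/4)x^4 + 83x^3 - (555/2)x^2 + 359x - 593/4
image of x^5: (165/32)x^5 - (6025/32)x^4 + (14275/16)x^3 - (26125/16)x^2 + (46075/32)x - 15305/32
image of x^6: (195/32)x^6 + (6579/16)x^5 - (76365/32)x^4 + (47505/8)x^3 - (245925/32)x^2 + (83799/16)x - 46491/32
the matrix is upper triangular; its diagonal is (0, 3/2, 5/2, 27/8, 17/4, 165/32, 195/32)
for a triangular matrix the eigenvalues are the diagonal entries, with algebraic multiplicity their repetition count

λ = 0 (multiplicity 1), λ = 3/2 (multiplicity 1), λ = 5/2 (multiplicity 1), λ = 27/8 (multiplicity 1), λ = 17/4 (multiplicity 1), λ = 165/32 (multiplicity 1), λ = 195/32 (multiplicity 1)


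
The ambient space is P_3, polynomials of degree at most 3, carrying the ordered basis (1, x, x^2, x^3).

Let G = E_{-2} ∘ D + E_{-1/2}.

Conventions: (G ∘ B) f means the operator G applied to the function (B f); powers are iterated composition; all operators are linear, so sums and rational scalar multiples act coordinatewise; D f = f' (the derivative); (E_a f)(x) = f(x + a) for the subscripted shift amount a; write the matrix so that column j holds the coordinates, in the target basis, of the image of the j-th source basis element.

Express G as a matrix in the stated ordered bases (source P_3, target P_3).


image of 1: 1
image of x: x + 1/2
image of x^2: x^2 + x - 15/4
image of x^3: x^3 + (3/2)x^2 - (45/4)x + 95/8
each image's coordinates form column j of the matrix

the matrix is [[1, 1/2, -15/4, 95/8]; [0, 1, 1, -45/4]; [0, 0, 1, 3/2]; [0, 0, 0, 1]] (rows listed top to bottom)


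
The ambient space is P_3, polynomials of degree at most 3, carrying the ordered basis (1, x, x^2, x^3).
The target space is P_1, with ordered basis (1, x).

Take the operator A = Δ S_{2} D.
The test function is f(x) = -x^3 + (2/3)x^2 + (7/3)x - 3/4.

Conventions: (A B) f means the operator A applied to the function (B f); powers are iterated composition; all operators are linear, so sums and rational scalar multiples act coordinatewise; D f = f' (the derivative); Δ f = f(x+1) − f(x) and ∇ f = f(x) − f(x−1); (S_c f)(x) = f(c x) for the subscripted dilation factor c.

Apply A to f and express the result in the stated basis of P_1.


g(x) = -24x - 28/3

D f = -3x^2 + (4/3)x + 7/3
S_{2} D f = -12x^2 + (8/3)x + 7/3
Δ S_{2} D f = -24x - 28/3


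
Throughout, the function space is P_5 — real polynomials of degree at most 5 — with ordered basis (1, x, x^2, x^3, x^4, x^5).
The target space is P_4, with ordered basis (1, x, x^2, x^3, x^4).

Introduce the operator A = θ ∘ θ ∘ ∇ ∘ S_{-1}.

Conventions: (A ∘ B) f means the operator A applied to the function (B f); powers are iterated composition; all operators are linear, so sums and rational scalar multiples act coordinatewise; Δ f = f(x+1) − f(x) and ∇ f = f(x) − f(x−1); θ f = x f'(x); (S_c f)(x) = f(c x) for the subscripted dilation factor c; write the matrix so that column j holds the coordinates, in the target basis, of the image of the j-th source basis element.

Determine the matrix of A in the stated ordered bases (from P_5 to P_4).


image of 1: 0
image of x: 0
image of x^2: 2x
image of x^3: -12x^2 + 3x
image of x^4: 36x^3 - 24x^2 + 4x
image of x^5: -80x^4 + 90x^3 - 40x^2 + 5x
each image's coordinates form column j of the matrix

the matrix is [[0, 0, 0, 0, 0, 0]; [0, 0, 2, 3, 4, 5]; [0, 0, 0, -12, -24, -40]; [0, 0, 0, 0, 36, 90]; [0, 0, 0, 0, 0, -80]] (rows listed top to bottom)


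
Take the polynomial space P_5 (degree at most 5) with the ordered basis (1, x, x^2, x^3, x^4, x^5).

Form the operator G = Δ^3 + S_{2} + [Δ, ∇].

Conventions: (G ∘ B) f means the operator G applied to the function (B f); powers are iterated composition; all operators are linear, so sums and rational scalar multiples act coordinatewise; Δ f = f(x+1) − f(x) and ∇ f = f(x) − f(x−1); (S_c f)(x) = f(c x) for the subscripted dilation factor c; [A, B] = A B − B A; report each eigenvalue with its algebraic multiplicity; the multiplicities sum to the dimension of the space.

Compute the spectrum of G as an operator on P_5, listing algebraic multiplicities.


λ = 1 (multiplicity 1), λ = 2 (multiplicity 1), λ = 4 (multiplicity 1), λ = 8 (multiplicity 1), λ = 16 (multiplicity 1), λ = 32 (multiplicity 1)

image of 1: 1
image of x: 2x
image of x^2: 4x^2
image of x^3: 8x^3 + 6
image of x^4: 16x^4 + 24x + 36
image of x^5: 32x^5 + 60x^2 + 180x + 150
the matrix is upper triangular; its diagonal is (1, 2, 4, 8, 16, 32)
for a triangular matrix the eigenvalues are the diagonal entries, with algebraic multiplicity their repetition count


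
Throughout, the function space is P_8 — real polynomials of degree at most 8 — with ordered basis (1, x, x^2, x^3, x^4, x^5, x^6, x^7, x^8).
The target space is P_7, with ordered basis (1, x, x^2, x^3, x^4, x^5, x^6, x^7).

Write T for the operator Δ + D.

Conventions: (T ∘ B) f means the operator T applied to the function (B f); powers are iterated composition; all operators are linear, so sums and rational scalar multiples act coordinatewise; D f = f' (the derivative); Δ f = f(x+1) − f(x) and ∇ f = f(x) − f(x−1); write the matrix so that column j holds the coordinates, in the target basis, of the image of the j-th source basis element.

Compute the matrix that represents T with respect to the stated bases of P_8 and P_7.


image of 1: 0
image of x: 2
image of x^2: 4x + 1
image of x^3: 6x^2 + 3x + 1
image of x^4: 8x^3 + 6x^2 + 4x + 1
image of x^5: 10x^4 + 10x^3 + 10x^2 + 5x + 1
image of x^6: 12x^5 + 15x^4 + 20x^3 + 15x^2 + 6x + 1
image of x^7: 14x^6 + 21x^5 + 35x^4 + 35x^3 + 21x^2 + 7x + 1
image of x^8: 16x^7 + 28x^6 + 56x^5 + 70x^4 + 56x^3 + 28x^2 + 8x + 1
each image's coordinates form column j of the matrix

the matrix is [[0, 2, 1, 1, 1, 1, 1, 1, 1]; [0, 0, 4, 3, 4, 5, 6, 7, 8]; [0, 0, 0, 6, 6, 10, 15, 21, 28]; [0, 0, 0, 0, 8, 10, 20, 35, 56]; [0, 0, 0, 0, 0, 10, 15, 35, 70]; [0, 0, 0, 0, 0, 0, 12, 21, 56]; [0, 0, 0, 0, 0, 0, 0, 14, 28]; [0, 0, 0, 0, 0, 0, 0, 0, 16]] (rows listed top to bottom)


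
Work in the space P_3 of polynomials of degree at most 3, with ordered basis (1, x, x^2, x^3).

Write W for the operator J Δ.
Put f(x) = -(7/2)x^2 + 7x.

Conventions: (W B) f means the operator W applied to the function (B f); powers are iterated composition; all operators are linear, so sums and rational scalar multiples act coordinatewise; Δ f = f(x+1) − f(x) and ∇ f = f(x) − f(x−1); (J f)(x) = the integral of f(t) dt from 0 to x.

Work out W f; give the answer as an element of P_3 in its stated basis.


the result is g(x) = -(7/2)x^2 + (7/2)x

Δ f = -7x + 7/2
J Δ f = -(7/2)x^2 + (7/2)x


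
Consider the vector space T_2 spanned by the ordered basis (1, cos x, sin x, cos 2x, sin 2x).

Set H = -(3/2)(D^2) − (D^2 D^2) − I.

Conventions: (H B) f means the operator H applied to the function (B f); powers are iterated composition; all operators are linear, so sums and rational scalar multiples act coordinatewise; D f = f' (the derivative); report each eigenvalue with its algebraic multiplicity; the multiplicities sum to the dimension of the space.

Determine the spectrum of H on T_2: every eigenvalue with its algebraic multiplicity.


image of 1: -1
image of cos x: -(1/2)cos x
image of sin x: -(1/2)sin x
image of cos 2x: -11cos 2x
image of sin 2x: -11sin 2x
the matrix is diagonal; its diagonal is (-1, -1/2, -1/2, -11, -11)
for a triangular matrix the eigenvalues are the diagonal entries, with algebraic multiplicity their repetition count

λ = -11 (multiplicity 2), λ = -1 (multiplicity 1), λ = -1/2 (multiplicity 2)


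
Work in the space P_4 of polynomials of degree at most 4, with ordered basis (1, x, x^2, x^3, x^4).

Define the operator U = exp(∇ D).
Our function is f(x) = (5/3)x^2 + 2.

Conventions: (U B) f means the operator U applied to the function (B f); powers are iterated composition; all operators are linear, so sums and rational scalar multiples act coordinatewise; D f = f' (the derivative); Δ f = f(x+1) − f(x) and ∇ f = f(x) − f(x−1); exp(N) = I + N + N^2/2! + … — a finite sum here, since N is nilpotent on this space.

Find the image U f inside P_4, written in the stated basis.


order-1 term: 10/3
the series for exp(∇ D) f terminates at order 1
exp(∇ D) f = (5/3)x^2 + 16/3

g(x) = (5/3)x^2 + 16/3


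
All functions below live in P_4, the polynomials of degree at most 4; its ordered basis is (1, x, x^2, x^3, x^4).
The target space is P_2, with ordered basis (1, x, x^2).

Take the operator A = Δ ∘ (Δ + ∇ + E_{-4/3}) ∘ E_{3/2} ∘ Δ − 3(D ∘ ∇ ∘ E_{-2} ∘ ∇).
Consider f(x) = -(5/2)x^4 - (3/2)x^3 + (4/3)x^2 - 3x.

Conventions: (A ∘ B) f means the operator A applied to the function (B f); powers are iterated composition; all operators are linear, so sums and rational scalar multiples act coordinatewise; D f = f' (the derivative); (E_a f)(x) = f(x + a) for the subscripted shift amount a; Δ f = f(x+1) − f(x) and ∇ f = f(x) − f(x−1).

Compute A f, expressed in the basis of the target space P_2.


g(x) = -30x^2 - 19x - 2654/3

Δ f = -10x^3 - (39/2)x^2 - (71/6)x - 17/3
E_{3/2} Δ f = -10x^3 - (129/2)x^2 - (827/6)x - 2425/24
Δ (E_{3/2} ∘ Δ) f = -30x^2 - 159x - 637/3
∇ (E_{3/2} ∘ Δ) f = -30x^2 - 99x - 250/3
E_{-4/3} (E_{3/2} ∘ Δ) f = -10x^3 - (49/2)x^2 - (115/6)x - 1777/216
(Δ + ∇ + E_{-4/3}) (E_{3/2} ∘ Δ) f = -10x^3 - (169/2)x^2 - (1663/6)x - 65641/216
Δ (Δ + ∇ + E_{-4/3}) (E_{3/2} ∘ Δ) f = -30x^2 - 199x - 1115/3
∇ f = -10x^3 + (21/2)x^2 - (17/6)x - 10/3
E_{-2} ∇ f = -10x^3 + (141/2)x^2 - (989/6)x + 373/3
∇ E_{-2} ∇ f = -30x^2 + 171x - 736/3
D ∇ E_{-2} ∇ f = -60x + 171
(-3(D ∘ ∇ ∘ E_{-2} ∘ ∇)) f = 180x - 513
(Δ ∘ (Δ + ∇ + E_{-4/3}) ∘ E_{3/2} ∘ Δ − 3(D ∘ ∇ ∘ E_{-2} ∘ ∇)) f = -30x^2 - 19x - 2654/3


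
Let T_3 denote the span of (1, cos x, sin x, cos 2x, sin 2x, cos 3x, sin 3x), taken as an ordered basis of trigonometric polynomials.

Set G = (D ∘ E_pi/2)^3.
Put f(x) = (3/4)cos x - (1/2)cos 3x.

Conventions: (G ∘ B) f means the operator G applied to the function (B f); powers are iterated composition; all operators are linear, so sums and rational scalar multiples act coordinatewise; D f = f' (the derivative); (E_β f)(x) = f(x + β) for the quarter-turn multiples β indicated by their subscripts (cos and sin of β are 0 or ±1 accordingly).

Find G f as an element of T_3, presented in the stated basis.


E_pi/2 f = -(3/4)sin x - (1/2)sin 3x
D E_pi/2 f = -(3/4)cos x - (3/2)cos 3x
E_pi/2 (D ∘ E_pi/2) f = (3/4)sin x - (3/2)sin 3x
D E_pi/2 (D ∘ E_pi/2) f = (3/4)cos x - (9/2)cos 3x
E_pi/2 (D ∘ E_pi/2) (D ∘ E_pi/2) f = -(3/4)sin x - (9/2)sin 3x
D E_pi/2 (D ∘ E_pi/2) (D ∘ E_pi/2) f = -(3/4)cos x - (27/2)cos 3x

the image equals g(x) = -(3/4)cos x - (27/2)cos 3x


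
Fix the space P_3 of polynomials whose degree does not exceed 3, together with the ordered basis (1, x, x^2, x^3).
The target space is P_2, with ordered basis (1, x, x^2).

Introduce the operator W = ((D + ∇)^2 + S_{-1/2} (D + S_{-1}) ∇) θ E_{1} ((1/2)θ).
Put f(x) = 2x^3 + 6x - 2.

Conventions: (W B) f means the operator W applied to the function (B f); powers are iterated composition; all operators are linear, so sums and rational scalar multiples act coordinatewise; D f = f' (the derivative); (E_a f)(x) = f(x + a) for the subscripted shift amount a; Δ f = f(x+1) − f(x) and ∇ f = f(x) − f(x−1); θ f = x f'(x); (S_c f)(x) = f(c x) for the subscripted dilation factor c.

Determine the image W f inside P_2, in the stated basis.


g(x) = (27/4)x^2 + (387/2)x + 48

θ f = 6x^3 + 6x
((1/2)θ) f = 3x^3 + 3x
E_{1} ((1/2)θ) f = 3x^3 + 9x^2 + 12x + 6
θ E_{1} ((1/2)θ) f = 9x^3 + 18x^2 + 12x
D (θ E_{1} ((1/2)θ)) f = 27x^2 + 36x + 12
∇ (θ E_{1} ((1/2)θ)) f = 27x^2 + 9x + 3
(D + ∇) (θ E_{1} ((1/2)θ)) f = 54x^2 + 45x + 15
D (D + ∇) (θ E_{1} ((1/2)θ)) f = 108x + 45
∇ (D + ∇) (θ E_{1} ((1/2)θ)) f = 108x - 9
(D + ∇) (D + ∇) (θ E_{1} ((1/2)θ)) f = 216x + 36
∇ (θ E_{1} ((1/2)θ)) f = 27x^2 + 9x + 3
D ∇ (θ E_{1} ((1/2)θ)) f = 54x + 9
S_{-1} ∇ (θ E_{1} ((1/2)θ)) f = 27x^2 - 9x + 3
(D + S_{-1}) ∇ (θ E_{1} ((1/2)θ)) f = 27x^2 + 45x + 12
S_{-1/2} (D + S_{-1}) ∇ (θ E_{1} ((1/2)θ)) f = (27/4)x^2 - (45/2)x + 12
((D + ∇)^2 + S_{-1/2} (D + S_{-1}) ∇) (θ E_{1} ((1/2)θ)) f = (27/4)x^2 + (387/2)x + 48


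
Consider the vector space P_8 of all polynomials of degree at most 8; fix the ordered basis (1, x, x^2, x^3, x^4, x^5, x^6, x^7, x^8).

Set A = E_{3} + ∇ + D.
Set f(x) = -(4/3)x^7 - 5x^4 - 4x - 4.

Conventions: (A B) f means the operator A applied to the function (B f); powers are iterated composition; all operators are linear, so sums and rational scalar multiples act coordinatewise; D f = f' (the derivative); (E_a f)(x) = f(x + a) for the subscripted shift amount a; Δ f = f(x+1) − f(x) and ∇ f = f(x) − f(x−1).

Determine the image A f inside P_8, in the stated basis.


E_{3} f = -(4/3)x^7 - 28x^6 - 252x^5 - 1265x^4 - 3840x^3 - 7074x^2 - 7348x - 3337
∇ f = -(28/3)x^6 + 28x^5 - (140/3)x^4 + (80/3)x^3 + 2x^2 - (32/3)x - 1/3
D f = -(28/3)x^6 - 20x^3 - 4
(E_{3} + ∇ + D) f = -(4/3)x^7 - (140/3)x^6 - 224x^5 - (3935/3)x^4 - (11500/3)x^3 - 7072x^2 - (22076/3)x - 10024/3

g(x) = -(4/3)x^7 - (140/3)x^6 - 224x^5 - (3935/3)x^4 - (11500/3)x^3 - 7072x^2 - (22076/3)x - 10024/3


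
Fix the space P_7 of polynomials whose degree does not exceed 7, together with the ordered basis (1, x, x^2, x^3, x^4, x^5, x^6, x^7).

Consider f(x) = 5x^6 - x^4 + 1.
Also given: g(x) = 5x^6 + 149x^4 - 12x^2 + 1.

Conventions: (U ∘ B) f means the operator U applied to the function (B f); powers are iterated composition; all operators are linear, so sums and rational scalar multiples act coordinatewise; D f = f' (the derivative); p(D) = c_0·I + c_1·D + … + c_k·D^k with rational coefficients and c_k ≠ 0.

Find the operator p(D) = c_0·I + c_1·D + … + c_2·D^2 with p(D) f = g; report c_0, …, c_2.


D^0 f = 5x^6 - x^4 + 1
D^1 f = 30x^5 - 4x^3
D^2 f = 150x^4 - 12x^2
matching coefficients of g against c_0 f + c_1 Df + … from the top degree down determines the c_i
solution: c_0 = 1, c_1 = 0, c_2 = 1

c_0 = 1, c_1 = 0, c_2 = 1


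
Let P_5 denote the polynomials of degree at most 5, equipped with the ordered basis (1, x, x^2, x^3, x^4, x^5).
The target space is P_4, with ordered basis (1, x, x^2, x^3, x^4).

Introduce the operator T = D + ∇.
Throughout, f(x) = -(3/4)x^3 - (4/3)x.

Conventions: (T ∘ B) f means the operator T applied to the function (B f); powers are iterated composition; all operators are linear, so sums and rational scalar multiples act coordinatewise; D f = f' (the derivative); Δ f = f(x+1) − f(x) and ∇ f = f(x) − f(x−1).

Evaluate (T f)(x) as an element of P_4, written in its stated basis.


the result is g(x) = -(9/2)x^2 + (9/4)x - 41/12

D f = -(9/4)x^2 - 4/3
∇ f = -(9/4)x^2 + (9/4)x - 25/12
(D + ∇) f = -(9/2)x^2 + (9/4)x - 41/12


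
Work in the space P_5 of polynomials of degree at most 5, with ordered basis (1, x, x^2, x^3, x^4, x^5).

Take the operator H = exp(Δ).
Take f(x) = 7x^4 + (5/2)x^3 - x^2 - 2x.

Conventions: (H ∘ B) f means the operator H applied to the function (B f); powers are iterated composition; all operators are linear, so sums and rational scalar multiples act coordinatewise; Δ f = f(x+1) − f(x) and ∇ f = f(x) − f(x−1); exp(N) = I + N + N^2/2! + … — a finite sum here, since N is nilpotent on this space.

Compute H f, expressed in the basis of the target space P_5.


the image equals g(x) = 7x^4 + (61/2)x^3 + (181/2)x^2 + 151x + 227/2

order-1 term: 28x^3 + (99/2)x^2 + (67/2)x + 13/2
order-2 term: 42x^2 + (183/2)x + 111/2
order-3 term: 28x + 89/2
order-4 term: 7
the series for exp(Δ) f terminates at order 4
exp(Δ) f = 7x^4 + (61/2)x^3 + (181/2)x^2 + 151x + 227/2
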